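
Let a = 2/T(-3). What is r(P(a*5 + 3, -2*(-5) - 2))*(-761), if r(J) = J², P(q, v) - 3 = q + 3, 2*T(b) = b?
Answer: -37289/9 ≈ -4143.2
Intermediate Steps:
T(b) = b/2
a = -4/3 (a = 2/(((½)*(-3))) = 2/(-3/2) = 2*(-⅔) = -4/3 ≈ -1.3333)
P(q, v) = 6 + q (P(q, v) = 3 + (q + 3) = 3 + (3 + q) = 6 + q)
r(P(a*5 + 3, -2*(-5) - 2))*(-761) = (6 + (-4/3*5 + 3))²*(-761) = (6 + (-20/3 + 3))²*(-761) = (6 - 11/3)²*(-761) = (7/3)²*(-761) = (49/9)*(-761) = -37289/9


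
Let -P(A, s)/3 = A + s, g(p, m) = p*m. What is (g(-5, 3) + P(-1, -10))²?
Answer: 324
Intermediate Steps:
g(p, m) = m*p
P(A, s) = -3*A - 3*s (P(A, s) = -3*(A + s) = -3*A - 3*s)
(g(-5, 3) + P(-1, -10))² = (3*(-5) + (-3*(-1) - 3*(-10)))² = (-15 + (3 + 30))² = (-15 + 33)² = 18² = 324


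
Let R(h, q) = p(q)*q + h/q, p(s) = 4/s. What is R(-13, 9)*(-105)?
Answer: -805/3 ≈ -268.33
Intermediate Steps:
R(h, q) = 4 + h/q (R(h, q) = (4/q)*q + h/q = 4 + h/q)
R(-13, 9)*(-105) = (4 - 13/9)*(-105) = (23/9)*(-105) = -805/3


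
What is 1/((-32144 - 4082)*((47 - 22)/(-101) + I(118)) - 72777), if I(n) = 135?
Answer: -101/500386337 ≈ -2.0184e-7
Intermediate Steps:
1/((-32144 - 4082)*((47 - 22)/(-101) + I(118)) - 72777) = 1/((-32144 - 4082)*((47 - 22)/(-101) + 135) - 72777) = 1/(-36226*(25*(-1/101) + 135) - 72777) = 1/(-36226*(-25/101 + 135) - 72777) = 1/(-36226*13610/101 - 72777) = 1/(-493035860/101 - 72777) = 1/(-500386337/101) = -101/500386337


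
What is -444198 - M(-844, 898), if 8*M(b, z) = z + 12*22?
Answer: -1777373/4 ≈ -4.4434e+5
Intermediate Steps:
M(b, z) = 33 + z/8 (M(b, z) = (z + 12*22)/8 = (z + 264)/8 = (264 + z)/8 = 33 + z/8)
-444198 - M(-844, 898) = -444198 - (33 + (⅛)*898) = -444198 - (33 + 449/4) = -444198 - 1*581/4 = -444198 - 581/4 = -1777373/4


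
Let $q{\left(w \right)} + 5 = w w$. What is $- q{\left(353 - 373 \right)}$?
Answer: $-395$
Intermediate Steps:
$q{\left(w \right)} = -5 + w^{2}$ ($q{\left(w \right)} = -5 + w w = -5 + w^{2}$)
$- q{\left(353 - 373 \right)} = - (-5 + \left(353 - 373\right)^{2}) = - (-5 + \left(-20\right)^{2}) = - (-5 + 400) = \left(-1\right) 395 = -395$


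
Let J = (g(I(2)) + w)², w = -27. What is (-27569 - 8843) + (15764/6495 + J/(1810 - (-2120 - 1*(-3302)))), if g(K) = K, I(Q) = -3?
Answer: -37125926257/1019715 ≈ -36408.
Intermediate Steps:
J = 900 (J = (-3 - 27)² = (-30)² = 900)
(-27569 - 8843) + (15764/6495 + J/(1810 - (-2120 - 1*(-3302)))) = (-27569 - 8843) + (15764/6495 + 900/(1810 - (-2120 - 1*(-3302)))) = -36412 + (15764*(1/6495) + 900/(1810 - (-2120 + 3302))) = -36412 + (15764/6495 + 900/(1810 - 1*1182)) = -36412 + (15764/6495 + 900/(1810 - 1182)) = -36412 + (15764/6495 + 900/628) = -36412 + (15764/6495 + 900*(1/628)) = -36412 + (15764/6495 + 225/157) = -36412 + 3936323/1019715 = -37125926257/1019715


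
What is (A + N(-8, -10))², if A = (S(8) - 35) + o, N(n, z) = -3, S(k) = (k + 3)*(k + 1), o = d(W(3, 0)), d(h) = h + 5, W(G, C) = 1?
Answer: 4489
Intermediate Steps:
d(h) = 5 + h
o = 6 (o = 5 + 1 = 6)
S(k) = (1 + k)*(3 + k) (S(k) = (3 + k)*(1 + k) = (1 + k)*(3 + k))
A = 70 (A = ((3 + 8² + 4*8) - 35) + 6 = ((3 + 64 + 32) - 35) + 6 = (99 - 35) + 6 = 64 + 6 = 70)
(A + N(-8, -10))² = (70 - 3)² = 67² = 4489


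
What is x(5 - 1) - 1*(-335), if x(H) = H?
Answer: 339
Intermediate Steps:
x(5 - 1) - 1*(-335) = (5 - 1) - 1*(-335) = 4 + 335 = 339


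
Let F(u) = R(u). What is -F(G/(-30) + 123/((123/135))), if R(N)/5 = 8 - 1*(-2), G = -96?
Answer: -50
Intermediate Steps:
R(N) = 50 (R(N) = 5*(8 - 1*(-2)) = 5*(8 + 2) = 5*10 = 50)
F(u) = 50
-F(G/(-30) + 123/((123/135))) = -1*50 = -50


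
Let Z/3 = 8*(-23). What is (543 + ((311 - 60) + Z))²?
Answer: 58564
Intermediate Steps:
Z = -552 (Z = 3*(8*(-23)) = 3*(-184) = -552)
(543 + ((311 - 60) + Z))² = (543 + ((311 - 60) - 552))² = (543 + (251 - 552))² = (543 - 301)² = 242² = 58564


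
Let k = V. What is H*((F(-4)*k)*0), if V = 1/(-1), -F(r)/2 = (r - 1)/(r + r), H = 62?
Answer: 0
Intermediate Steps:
F(r) = -(-1 + r)/r (F(r) = -2*(r - 1)/(r + r) = -2*(-1 + r)/(2*r) = -2*(-1 + r)*1/(2*r) = -(-1 + r)/r)
V = -1
k = -1
H*((F(-4)*k)*0) = 62*((((1 - 1*(-4))/(-4))*(-1))*0) = 62*((-(1 + 4)/4*(-1))*0) = 62*((-¼*5*(-1))*0) = 62*(-5/4*(-1)*0) = 62*((5/4)*0) = 62*0 = 0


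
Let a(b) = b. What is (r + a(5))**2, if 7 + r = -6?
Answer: 64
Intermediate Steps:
r = -13 (r = -7 - 6 = -13)
(r + a(5))**2 = (-13 + 5)**2 = (-8)**2 = 64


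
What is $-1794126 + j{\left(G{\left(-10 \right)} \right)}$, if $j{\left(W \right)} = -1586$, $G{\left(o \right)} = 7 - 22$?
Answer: $-1795712$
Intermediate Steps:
$G{\left(o \right)} = -15$
$-1794126 + j{\left(G{\left(-10 \right)} \right)} = -1794126 - 1586 = -1795712$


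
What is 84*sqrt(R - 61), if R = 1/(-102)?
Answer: 98*I*sqrt(12954)/17 ≈ 656.11*I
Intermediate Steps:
R = -1/102 ≈ -0.0098039
84*sqrt(R - 61) = 84*sqrt(-1/102 - 61) = 84*sqrt(-6223/102) = 84*(7*I*sqrt(12954)/102) = 98*I*sqrt(12954)/17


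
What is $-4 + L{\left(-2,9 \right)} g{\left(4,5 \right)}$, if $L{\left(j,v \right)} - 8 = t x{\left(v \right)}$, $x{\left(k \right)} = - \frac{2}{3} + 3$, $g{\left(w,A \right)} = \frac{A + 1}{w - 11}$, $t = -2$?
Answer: $- \frac{48}{7} \approx -6.8571$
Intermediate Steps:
$g{\left(w,A \right)} = \frac{1 + A}{-11 + w}$
$x{\left(k \right)} = \frac{7}{3}$ ($x{\left(k \right)} = \left(-2\right) \frac{1}{3} + 3 = - \frac{2}{3} + 3 = \frac{7}{3}$)
$L{\left(j,v \right)} = \frac{10}{3}$ ($L{\left(j,v \right)} = 8 - \frac{14}{3} = \frac{10}{3}$)
$-4 + L{\left(-2,9 \right)} g{\left(4,5 \right)} = -4 + \frac{10 \frac{1 + 5}{-11 + 4}}{3} = -4 + \frac{10 \frac{1}{-7} \cdot 6}{3} = -4 + \frac{10 \left(\left(- \frac{1}{7}\right) 6\right)}{3} = -4 + \frac{10}{3} \left(- \frac{6}{7}\right) = -4 - \frac{20}{7} = - \frac{48}{7}$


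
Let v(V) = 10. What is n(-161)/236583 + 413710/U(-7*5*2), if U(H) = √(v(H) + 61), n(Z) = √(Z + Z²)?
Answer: 4*√1610/236583 + 413710*√71/71 ≈ 49098.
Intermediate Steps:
U(H) = √71 (U(H) = √(10 + 61) = √71)
n(-161)/236583 + 413710/U(-7*5*2) = √(-161*(1 - 161))/236583 + 413710/(√71) = √(-161*(-160))*(1/236583) + 413710*(√71/71) = √25760*(1/236583) + 413710*√71/71 = (4*√1610)*(1/236583) + 413710*√71/71 = 4*√1610/236583 + 413710*√71/71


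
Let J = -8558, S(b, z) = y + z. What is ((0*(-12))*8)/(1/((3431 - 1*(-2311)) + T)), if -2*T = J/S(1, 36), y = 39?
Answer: 0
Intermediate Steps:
S(b, z) = 39 + z
T = 4279/75 (T = -(-4279)/(39 + 36) = -(-4279)/75 = -½*(-8558/75) = 4279/75 ≈ 57.053)
((0*(-12))*8)/(1/((3431 - 1*(-2311)) + T)) = ((0*(-12))*8)/(1/((3431 - 1*(-2311)) + 4279/75)) = (0*8)/(1/((3431 + 2311) + 4279/75)) = 0/(1/(5742 + 4279/75)) = 0/(1/(434929/75)) = 0/(75/434929) = 0*(434929/75) = 0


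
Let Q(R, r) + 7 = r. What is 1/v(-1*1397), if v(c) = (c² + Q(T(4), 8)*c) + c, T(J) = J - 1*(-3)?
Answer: 1/1948815 ≈ 5.1313e-7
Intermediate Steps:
T(J) = 3 + J (T(J) = J + 3 = 3 + J)
Q(R, r) = -7 + r
v(c) = c² + 2*c (v(c) = (c² + (-7 + 8)*c) + c = (c² + 1*c) + c = (c² + c) + c = (c + c²) + c = c² + 2*c)
1/v(-1*1397) = 1/((-1*1397)*(2 - 1*1397)) = 1/(-1397*(2 - 1397)) = 1/(-1397*(-1395)) = 1/1948815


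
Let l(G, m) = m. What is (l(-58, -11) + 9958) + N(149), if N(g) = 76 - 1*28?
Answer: 9995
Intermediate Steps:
N(g) = 48 (N(g) = 76 - 28 = 48)
(l(-58, -11) + 9958) + N(149) = (-11 + 9958) + 48 = 9947 + 48 = 9995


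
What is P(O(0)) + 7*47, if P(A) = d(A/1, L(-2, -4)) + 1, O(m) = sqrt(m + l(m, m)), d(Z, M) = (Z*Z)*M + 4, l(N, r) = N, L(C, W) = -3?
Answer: 334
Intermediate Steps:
d(Z, M) = 4 + M*Z**2 (d(Z, M) = Z**2*M + 4 = M*Z**2 + 4 = 4 + M*Z**2)
O(m) = sqrt(2)*sqrt(m) (O(m) = sqrt(m + m) = sqrt(2*m) = sqrt(2)*sqrt(m))
P(A) = 5 - 3*A**2 (P(A) = (4 - 3*A**2) + 1 = 5 - 3*A**2)
P(O(0)) + 7*47 = (5 - 3*(sqrt(2)*sqrt(0))**2) + 7*47 = (5 - 3*(sqrt(2)*0)**2) + 329 = (5 - 3*0**2) + 329 = (5 - 3*0) + 329 = (5 + 0) + 329 = 5 + 329 = 334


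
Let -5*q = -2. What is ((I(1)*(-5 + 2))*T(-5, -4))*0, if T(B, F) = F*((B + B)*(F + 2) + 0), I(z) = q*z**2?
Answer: 0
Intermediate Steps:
q = 2/5 (q = -1/5*(-2) = 2/5 ≈ 0.40000)
I(z) = 2*z**2/5
T(B, F) = 2*B*F*(2 + F) (T(B, F) = F*((2*B)*(2 + F) + 0) = F*(2*B*(2 + F) + 0) = F*(2*B*(2 + F)) = 2*B*F*(2 + F))
((I(1)*(-5 + 2))*T(-5, -4))*0 = ((((2/5)*1**2)*(-5 + 2))*(2*(-5)*(-4)*(2 - 4)))*0 = ((((2/5)*1)*(-3))*(2*(-5)*(-4)*(-2)))*0 = (((2/5)*(-3))*(-80))*0 = -6/5*(-80)*0 = 96*0 = 0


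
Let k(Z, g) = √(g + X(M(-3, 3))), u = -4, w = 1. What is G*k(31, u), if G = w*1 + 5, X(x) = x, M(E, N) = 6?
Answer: 6*√2 ≈ 8.4853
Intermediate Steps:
k(Z, g) = √(6 + g) (k(Z, g) = √(g + 6) = √(6 + g))
G = 6 (G = 1*1 + 5 = 1 + 5 = 6)
G*k(31, u) = 6*√(6 - 4) = 6*√2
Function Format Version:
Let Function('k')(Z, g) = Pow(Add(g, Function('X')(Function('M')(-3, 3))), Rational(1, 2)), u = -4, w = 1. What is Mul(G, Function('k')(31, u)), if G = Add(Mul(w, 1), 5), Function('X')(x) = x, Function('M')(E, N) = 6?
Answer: Mul(6, Pow(2, Rational(1, 2))) ≈ 8.4853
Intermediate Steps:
Function('k')(Z, g) = Pow(Add(6, g), Rational(1, 2)) (Function('k')(Z, g) = Pow(Add(g, 6), Rational(1, 2)) = Pow(Add(6, g), Rational(1, 2)))
G = 6 (G = Add(Mul(1, 1), 5) = Add(1, 5) = 6)
Mul(G, Function('k')(31, u)) = Mul(6, Pow(Add(6, -4), Rational(1, 2))) = Mul(6, Pow(2, Rational(1, 2)))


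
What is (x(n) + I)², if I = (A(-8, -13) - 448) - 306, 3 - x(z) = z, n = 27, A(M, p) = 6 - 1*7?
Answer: 606841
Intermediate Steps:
A(M, p) = -1 (A(M, p) = 6 - 7 = -1)
x(z) = 3 - z
I = -755 (I = (-1 - 448) - 306 = -449 - 306 = -755)
(x(n) + I)² = ((3 - 1*27) - 755)² = ((3 - 27) - 755)² = (-24 - 755)² = (-779)² = 606841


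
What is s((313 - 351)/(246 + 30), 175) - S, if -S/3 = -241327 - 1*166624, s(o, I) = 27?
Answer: -1223826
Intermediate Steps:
S = 1223853 (S = -3*(-241327 - 1*166624) = -3*(-241327 - 166624) = -3*(-407951) = 1223853)
s((313 - 351)/(246 + 30), 175) - S = 27 - 1*1223853 = 27 - 1223853 = -1223826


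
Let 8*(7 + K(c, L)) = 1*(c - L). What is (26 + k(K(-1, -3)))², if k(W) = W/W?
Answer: 729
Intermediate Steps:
K(c, L) = -7 - L/8 + c/8 (K(c, L) = -7 + (1*(c - L))/8 = -7 + (c - L)/8 = -7 + (-L/8 + c/8) = -7 - L/8 + c/8)
k(W) = 1
(26 + k(K(-1, -3)))² = (26 + 1)² = 27² = 729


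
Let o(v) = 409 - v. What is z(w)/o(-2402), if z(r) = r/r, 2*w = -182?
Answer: 1/2811 ≈ 0.00035575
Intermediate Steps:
w = -91 (w = (1/2)*(-182) = -91)
z(r) = 1
z(w)/o(-2402) = 1/(409 - 1*(-2402)) = 1/(409 + 2402) = 1/2811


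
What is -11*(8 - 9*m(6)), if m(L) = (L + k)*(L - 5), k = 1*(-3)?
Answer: 209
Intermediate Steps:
k = -3
m(L) = (-5 + L)*(-3 + L) (m(L) = (L - 3)*(L - 5) = (-3 + L)*(-5 + L) = (-5 + L)*(-3 + L))
-11*(8 - 9*m(6)) = -11*(8 - 9*(15 + 6² - 8*6)) = -11*(8 - 9*(15 + 36 - 48)) = -11*(8 - 9*3) = -11*(8 - 27) = -11*(-19) = 209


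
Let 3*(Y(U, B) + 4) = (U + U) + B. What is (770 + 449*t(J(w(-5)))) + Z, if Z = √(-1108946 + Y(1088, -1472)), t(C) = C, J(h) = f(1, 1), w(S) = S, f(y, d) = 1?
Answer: 1219 + I*√9978438/3 ≈ 1219.0 + 1053.0*I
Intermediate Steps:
Y(U, B) = -4 + B/3 + 2*U/3 (Y(U, B) = -4 + ((U + U) + B)/3 = -4 + (2*U + B)/3 = -4 + (B + 2*U)/3 = -4 + (B/3 + 2*U/3) = -4 + B/3 + 2*U/3)
J(h) = 1
Z = I*√9978438/3 (Z = √(-1108946 + (-4 + (⅓)*(-1472) + (⅔)*1088)) = √(-1108946 + (-4 - 1472/3 + 2176/3)) = √(-1108946 + 692/3) = √(-3326146/3) = I*√9978438/3 ≈ 1053.0*I)
(770 + 449*t(J(w(-5)))) + Z = (770 + 449*1) + I*√9978438/3 = (770 + 449) + I*√9978438/3 = 1219 + I*√9978438/3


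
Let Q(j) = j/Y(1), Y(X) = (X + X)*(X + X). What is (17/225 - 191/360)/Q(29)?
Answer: -91/1450 ≈ -0.062759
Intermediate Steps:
Y(X) = 4*X**2 (Y(X) = (2*X)*(2*X) = 4*X**2)
Q(j) = j/4 (Q(j) = j/((4*1**2)) = j/((4*1)) = j/4)
(17/225 - 191/360)/Q(29) = (17/225 - 191/360)/(((1/4)*29)) = (17*(1/225) - 191*1/360)/(29/4) = (17/225 - 191/360)*(4/29) = -91/200*4/29 = -91/1450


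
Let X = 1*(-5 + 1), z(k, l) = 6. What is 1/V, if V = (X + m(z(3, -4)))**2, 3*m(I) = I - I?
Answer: 1/16 ≈ 0.062500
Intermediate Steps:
m(I) = 0 (m(I) = (I - I)/3 = (1/3)*0 = 0)
X = -4 (X = 1*(-4) = -4)
V = 16 (V = (-4 + 0)**2 = (-4)**2 = 16)
1/V = 1/16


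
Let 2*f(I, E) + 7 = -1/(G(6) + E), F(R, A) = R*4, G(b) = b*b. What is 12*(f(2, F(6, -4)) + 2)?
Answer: -181/10 ≈ -18.100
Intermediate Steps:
G(b) = b**2
F(R, A) = 4*R
f(I, E) = -7/2 - 1/(2*(36 + E)) (f(I, E) = -7/2 + (-1/(6**2 + E))/2 = -7/2 + (-1/(36 + E))/2 = -7/2 - 1/(2*(36 + E)))
12*(f(2, F(6, -4)) + 2) = 12*((-253 - 28*6)/(2*(36 + 4*6)) + 2) = 12*((-253 - 7*24)/(2*(36 + 24)) + 2) = 12*((1/2)*(-253 - 168)/60 + 2) = 12*((1/2)*(1/60)*(-421) + 2) = 12*(-421/120 + 2) = 12*(-181/120) = -181/10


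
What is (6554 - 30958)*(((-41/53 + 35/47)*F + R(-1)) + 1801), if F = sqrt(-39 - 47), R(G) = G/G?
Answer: -43976008 + 1757088*I*sqrt(86)/2491 ≈ -4.3976e+7 + 6541.4*I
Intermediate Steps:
R(G) = 1
F = I*sqrt(86) (F = sqrt(-86) = I*sqrt(86) ≈ 9.2736*I)
(6554 - 30958)*(((-41/53 + 35/47)*F + R(-1)) + 1801) = (6554 - 30958)*(((-41/53 + 35/47)*(I*sqrt(86)) + 1) + 1801) = -24404*(((-41*1/53 + 35*(1/47))*(I*sqrt(86)) + 1) + 1801) = -24404*(((-41/53 + 35/47)*(I*sqrt(86)) + 1) + 1801) = -24404*((-72*I*sqrt(86)/2491 + 1) + 1801) = -24404*((1 - 72*I*sqrt(86)/2491) + 1801) = -24404*(1802 - 72*I*sqrt(86)/2491) = -43976008 + 1757088*I*sqrt(86)/2491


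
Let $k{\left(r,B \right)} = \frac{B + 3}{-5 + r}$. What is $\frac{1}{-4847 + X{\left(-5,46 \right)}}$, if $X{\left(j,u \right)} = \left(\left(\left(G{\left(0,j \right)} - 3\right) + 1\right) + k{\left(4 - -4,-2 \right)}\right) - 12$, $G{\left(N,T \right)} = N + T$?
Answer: $- \frac{3}{14597} \approx -0.00020552$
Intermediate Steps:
$k{\left(r,B \right)} = \frac{3 + B}{-5 + r}$
$X{\left(j,u \right)} = - \frac{41}{3} + j$ ($X{\left(j,u \right)} = \left(\left(\left(\left(0 + j\right) - 3\right) + 1\right) + \frac{3 - 2}{-5 + \left(4 - -4\right)}\right) - 12 = \left(\left(\left(j - 3\right) + 1\right) + \frac{1}{-5 + \left(4 + 4\right)} 1\right) - 12 = \left(\left(\left(-3 + j\right) + 1\right) + \frac{1}{-5 + 8} \cdot 1\right) - 12 = \left(\left(-2 + j\right) + \frac{1}{3} \cdot 1\right) - 12 = \left(\left(-2 + j\right) + \frac{1}{3}\right) - 12 = \left(- \frac{5}{3} + j\right) - 12 = - \frac{41}{3} + j$)
$\frac{1}{-4847 + X{\left(-5,46 \right)}} = \frac{1}{-4847 - \frac{56}{3}} = \frac{1}{- \frac{14597}{3}} = - \frac{3}{14597}$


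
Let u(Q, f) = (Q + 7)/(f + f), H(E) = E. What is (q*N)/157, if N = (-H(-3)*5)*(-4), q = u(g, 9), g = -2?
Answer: -50/471 ≈ -0.10616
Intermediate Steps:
u(Q, f) = (7 + Q)/(2*f) (u(Q, f) = (7 + Q)/((2*f)) = (7 + Q)*(1/(2*f)) = (7 + Q)/(2*f))
q = 5/18 (q = (1/2)*(7 - 2)/9 = (1/2)*(1/9)*5 = 5/18 ≈ 0.27778)
N = -60 (N = (-1*(-3)*5)*(-4) = (3*5)*(-4) = 15*(-4) = -60)
(q*N)/157 = ((5/18)*(-60))/157 = -50/3*1/157 = -50/471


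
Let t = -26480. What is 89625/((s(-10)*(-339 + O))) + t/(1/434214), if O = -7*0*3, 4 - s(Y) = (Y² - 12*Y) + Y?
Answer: -267650134838285/23278 ≈ -1.1498e+10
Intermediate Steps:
s(Y) = 4 - Y² + 11*Y (s(Y) = 4 - ((Y² - 12*Y) + Y) = 4 - (Y² - 11*Y) = 4 + (-Y² + 11*Y) = 4 - Y² + 11*Y)
O = 0 (O = 0*3 = 0)
89625/((s(-10)*(-339 + O))) + t/(1/434214) = 89625/(((4 - 1*(-10)² + 11*(-10))*(-339 + 0))) - 26480/(1/434214) = 89625/(((4 - 1*100 - 110)*(-339))) - 26480/1/434214 = 89625/(((4 - 100 - 110)*(-339))) - 26480*434214 = 89625/((-206*(-339))) - 11497986720 = 89625/69834 - 11497986720 = 89625*(1/69834) - 11497986720 = 29875/23278 - 11497986720 = -267650134838285/23278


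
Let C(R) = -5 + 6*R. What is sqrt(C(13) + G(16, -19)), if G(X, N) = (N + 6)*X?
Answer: 3*I*sqrt(15) ≈ 11.619*I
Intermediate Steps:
G(X, N) = X*(6 + N) (G(X, N) = (6 + N)*X = X*(6 + N))
sqrt(C(13) + G(16, -19)) = sqrt((-5 + 6*13) + 16*(6 - 19)) = sqrt((-5 + 78) + 16*(-13)) = sqrt(73 - 208) = sqrt(-135) = 3*I*sqrt(15)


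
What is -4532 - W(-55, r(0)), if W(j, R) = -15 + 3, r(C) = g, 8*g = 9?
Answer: -4520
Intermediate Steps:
g = 9/8 (g = (⅛)*9 = 9/8 ≈ 1.1250)
r(C) = 9/8
W(j, R) = -12
-4532 - W(-55, r(0)) = -4532 - 1*(-12) = -4532 + 12 = -4520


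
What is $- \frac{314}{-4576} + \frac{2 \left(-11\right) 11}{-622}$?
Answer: $\frac{325675}{711568} \approx 0.45769$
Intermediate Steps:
$- \frac{314}{-4576} + \frac{2 \left(-11\right) 11}{-622} = \left(-314\right) \left(- \frac{1}{4576}\right) + \left(-22\right) 11 \left(- \frac{1}{622}\right) = \frac{157}{2288} - - \frac{121}{311} = \frac{157}{2288} + \frac{121}{311} = \frac{325675}{711568}$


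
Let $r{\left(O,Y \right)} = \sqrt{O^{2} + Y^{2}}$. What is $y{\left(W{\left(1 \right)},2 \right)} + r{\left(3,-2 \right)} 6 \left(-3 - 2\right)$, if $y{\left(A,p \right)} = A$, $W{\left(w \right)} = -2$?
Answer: $-2 - 30 \sqrt{13} \approx -110.17$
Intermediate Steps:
$y{\left(W{\left(1 \right)},2 \right)} + r{\left(3,-2 \right)} 6 \left(-3 - 2\right) = -2 + \sqrt{3^{2} + \left(-2\right)^{2}} \cdot 6 \left(-3 - 2\right) = -2 + \sqrt{9 + 4} \cdot 6 \left(-5\right) = -2 + \sqrt{13} \left(-30\right) = -2 - 30 \sqrt{13}$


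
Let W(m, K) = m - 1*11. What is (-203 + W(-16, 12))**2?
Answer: 52900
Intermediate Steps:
W(m, K) = -11 + m (W(m, K) = m - 11 = -11 + m)
(-203 + W(-16, 12))**2 = (-203 + (-11 - 16))**2 = (-203 - 27)**2 = (-230)**2 = 52900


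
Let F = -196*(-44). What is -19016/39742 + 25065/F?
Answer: 416069623/171367504 ≈ 2.4279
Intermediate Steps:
F = 8624
-19016/39742 + 25065/F = -19016/39742 + 25065/8624 = -19016*1/39742 + 25065*(1/8624) = -9508/19871 + 25065/8624 = 416069623/171367504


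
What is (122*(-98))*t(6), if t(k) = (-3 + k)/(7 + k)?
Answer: -35868/13 ≈ -2759.1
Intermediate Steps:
t(k) = (-3 + k)/(7 + k)
(122*(-98))*t(6) = (122*(-98))*((-3 + 6)/(7 + 6)) = -11956*3/13 = -35868/13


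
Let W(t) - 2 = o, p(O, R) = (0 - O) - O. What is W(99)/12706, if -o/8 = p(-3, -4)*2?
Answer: -47/6353 ≈ -0.0073981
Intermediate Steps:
p(O, R) = -2*O (p(O, R) = -O - O = -2*O)
o = -96 (o = -8*(-2*(-3))*2 = -48*2 = -8*12 = -96)
W(t) = -94 (W(t) = 2 - 96 = -94)
W(99)/12706 = -94/12706 = -94*1/12706 = -47/6353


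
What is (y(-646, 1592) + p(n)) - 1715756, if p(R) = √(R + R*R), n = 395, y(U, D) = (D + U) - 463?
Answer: -1715273 + 6*√4345 ≈ -1.7149e+6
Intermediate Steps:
y(U, D) = -463 + D + U
p(R) = √(R + R²)
(y(-646, 1592) + p(n)) - 1715756 = ((-463 + 1592 - 646) + √(395*(1 + 395))) - 1715756 = (483 + √(395*396)) - 1715756 = (483 + √156420) - 1715756 = (483 + 6*√4345) - 1715756 = -1715273 + 6*√4345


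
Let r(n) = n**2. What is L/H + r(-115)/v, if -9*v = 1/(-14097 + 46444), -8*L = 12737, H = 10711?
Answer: -329907512340137/85688 ≈ -3.8501e+9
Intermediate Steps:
L = -12737/8 (L = -1/8*12737 = -12737/8 ≈ -1592.1)
v = -1/291123 (v = -1/(9*(-14097 + 46444)) = -1/9/32347 = -1/9*1/32347 = -1/291123 ≈ -3.4350e-6)
L/H + r(-115)/v = -12737/8/10711 + (-115)**2/(-1/291123) = -12737/8*1/10711 + 13225*(-291123) = -12737/85688 - 3850101675 = -329907512340137/85688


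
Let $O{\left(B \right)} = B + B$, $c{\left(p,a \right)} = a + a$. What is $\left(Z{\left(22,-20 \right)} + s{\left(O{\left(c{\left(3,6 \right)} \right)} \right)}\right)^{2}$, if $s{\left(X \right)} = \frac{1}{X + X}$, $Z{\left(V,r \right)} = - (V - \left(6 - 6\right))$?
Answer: $\frac{1113025}{2304} \approx 483.08$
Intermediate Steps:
$c{\left(p,a \right)} = 2 a$
$O{\left(B \right)} = 2 B$
$Z{\left(V,r \right)} = - V$ ($Z{\left(V,r \right)} = - (V - \left(6 - 6\right)) = - (V - 0) = - (V + 0) = - V$)
$s{\left(X \right)} = \frac{1}{2 X}$
$\left(Z{\left(22,-20 \right)} + s{\left(O{\left(c{\left(3,6 \right)} \right)} \right)}\right)^{2} = \left(\left(-1\right) 22 + \frac{1}{2 \cdot 2 \cdot 2 \cdot 6}\right)^{2} = \left(-22 + \frac{1}{2 \cdot 2 \cdot 12}\right)^{2} = \left(-22 + \frac{1}{2 \cdot 24}\right)^{2} = \left(-22 + \frac{1}{2} \cdot \frac{1}{24}\right)^{2} = \left(-22 + \frac{1}{48}\right)^{2} = \left(- \frac{1055}{48}\right)^{2} = \frac{1113025}{2304}$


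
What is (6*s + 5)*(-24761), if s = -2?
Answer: 173327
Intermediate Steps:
(6*s + 5)*(-24761) = (6*(-2) + 5)*(-24761) = (-12 + 5)*(-24761) = -7*(-24761) = 173327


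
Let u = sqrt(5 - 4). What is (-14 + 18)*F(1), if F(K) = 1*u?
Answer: 4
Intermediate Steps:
u = 1 (u = sqrt(1) = 1)
F(K) = 1 (F(K) = 1*1 = 1)
(-14 + 18)*F(1) = (-14 + 18)*1 = 4*1 = 4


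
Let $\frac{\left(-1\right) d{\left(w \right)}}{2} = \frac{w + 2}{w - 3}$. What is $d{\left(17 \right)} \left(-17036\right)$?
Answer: $\frac{323684}{7} \approx 46241.0$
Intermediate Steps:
$d{\left(w \right)} = - \frac{2 \left(2 + w\right)}{-3 + w}$ ($d{\left(w \right)} = - 2 \frac{w + 2}{w - 3} = - 2 \frac{2 + w}{-3 + w} = - \frac{2 \left(2 + w\right)}{-3 + w}$)
$d{\left(17 \right)} \left(-17036\right) = \frac{2 \left(-2 - 17\right)}{-3 + 17} \left(-17036\right) = \frac{2 \left(-2 - 17\right)}{14} \left(-17036\right) = 2 \cdot \frac{1}{14} \left(-19\right) \left(-17036\right) = \left(- \frac{19}{7}\right) \left(-17036\right) = \frac{323684}{7}$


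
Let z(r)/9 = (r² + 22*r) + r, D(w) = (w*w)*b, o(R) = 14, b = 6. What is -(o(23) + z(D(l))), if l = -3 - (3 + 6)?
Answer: -6897326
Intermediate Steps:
l = -12 (l = -3 - 1*9 = -3 - 9 = -12)
D(w) = 6*w² (D(w) = (w*w)*6 = w²*6 = 6*w²)
z(r) = 9*r² + 207*r (z(r) = 9*((r² + 22*r) + r) = 9*(r² + 23*r) = 9*r² + 207*r)
-(o(23) + z(D(l))) = -(14 + 9*(6*(-12)²)*(23 + 6*(-12)²)) = -(14 + 9*(6*144)*(23 + 6*144)) = -(14 + 9*864*(23 + 864)) = -(14 + 9*864*887) = -(14 + 6897312) = -1*6897326 = -6897326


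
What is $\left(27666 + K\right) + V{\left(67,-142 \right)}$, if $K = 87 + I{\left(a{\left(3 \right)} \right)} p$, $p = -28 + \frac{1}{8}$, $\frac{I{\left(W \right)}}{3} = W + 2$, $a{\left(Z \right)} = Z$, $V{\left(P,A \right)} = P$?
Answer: $\frac{219215}{8} \approx 27402.0$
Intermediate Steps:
$I{\left(W \right)} = 6 + 3 W$ ($I{\left(W \right)} = 3 \left(W + 2\right) = 3 \left(2 + W\right) = 6 + 3 W$)
$p = - \frac{223}{8}$ ($p = -28 + \frac{1}{8} = - \frac{223}{8} \approx -27.875$)
$K = - \frac{2649}{8}$ ($K = 87 + \left(6 + 3 \cdot 3\right) \left(- \frac{223}{8}\right) = 87 + \left(6 + 9\right) \left(- \frac{223}{8}\right) = 87 + 15 \left(- \frac{223}{8}\right) = 87 - \frac{3345}{8} = - \frac{2649}{8} \approx -331.13$)
$\left(27666 + K\right) + V{\left(67,-142 \right)} = \left(27666 - \frac{2649}{8}\right) + 67 = \frac{218679}{8} + 67 = \frac{219215}{8}$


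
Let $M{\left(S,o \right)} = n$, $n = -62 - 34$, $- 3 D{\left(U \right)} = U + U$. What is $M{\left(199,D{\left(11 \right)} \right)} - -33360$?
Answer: $33264$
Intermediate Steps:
$D{\left(U \right)} = - \frac{2 U}{3}$ ($D{\left(U \right)} = - \frac{U + U}{3} = - \frac{2 U}{3}$)
$n = -96$ ($n = -62 - 34 = -96$)
$M{\left(S,o \right)} = -96$
$M{\left(199,D{\left(11 \right)} \right)} - -33360 = -96 - -33360 = -96 + 33360 = 33264$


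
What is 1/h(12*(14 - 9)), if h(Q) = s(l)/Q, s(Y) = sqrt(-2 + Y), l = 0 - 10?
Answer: -10*I*sqrt(3) ≈ -17.32*I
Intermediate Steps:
l = -10
h(Q) = 2*I*sqrt(3)/Q (h(Q) = sqrt(-2 - 10)/Q = sqrt(-12)/Q = (2*I*sqrt(3))/Q = 2*I*sqrt(3)/Q)
1/h(12*(14 - 9)) = 1/(2*I*sqrt(3)/((12*(14 - 9)))) = 1/(2*I*sqrt(3)/((12*5))) = 1/(2*I*sqrt(3)/60) = 1/(2*I*sqrt(3)*(1/60)) = 1/(I*sqrt(3)/30) = -10*I*sqrt(3)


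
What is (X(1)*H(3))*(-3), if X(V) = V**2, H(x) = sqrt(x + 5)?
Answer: -6*sqrt(2) ≈ -8.4853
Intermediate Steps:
H(x) = sqrt(5 + x)
(X(1)*H(3))*(-3) = (1**2*sqrt(5 + 3))*(-3) = (1*sqrt(8))*(-3) = (1*(2*sqrt(2)))*(-3) = (2*sqrt(2))*(-3) = -6*sqrt(2)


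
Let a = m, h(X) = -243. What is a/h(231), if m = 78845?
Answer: -78845/243 ≈ -324.46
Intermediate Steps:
a = 78845
a/h(231) = 78845/(-243) = 78845*(-1/243) = -78845/243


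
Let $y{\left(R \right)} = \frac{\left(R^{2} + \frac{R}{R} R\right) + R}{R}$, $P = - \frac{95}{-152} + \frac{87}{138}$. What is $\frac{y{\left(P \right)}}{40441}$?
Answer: $\frac{599}{7441144} \approx 8.0498 \cdot 10^{-5}$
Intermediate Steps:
$P = \frac{231}{184}$ ($P = \left(-95\right) \left(- \frac{1}{152}\right) + 87 \cdot \frac{1}{138} = \frac{5}{8} + \frac{29}{46} = \frac{231}{184} \approx 1.2554$)
$y{\left(R \right)} = \frac{R^{2} + 2 R}{R}$ ($y{\left(R \right)} = \frac{\left(R^{2} + 1 R\right) + R}{R} = \frac{\left(R^{2} + R\right) + R}{R} = \frac{\left(R + R^{2}\right) + R}{R} = \frac{R^{2} + 2 R}{R}$)
$\frac{y{\left(P \right)}}{40441} = \frac{2 + \frac{231}{184}}{40441} = \frac{599}{184} \cdot \frac{1}{40441} = \frac{599}{7441144}$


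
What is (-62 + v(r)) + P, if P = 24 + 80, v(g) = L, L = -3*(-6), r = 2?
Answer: 60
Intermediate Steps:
L = 18
v(g) = 18
P = 104
(-62 + v(r)) + P = (-62 + 18) + 104 = -44 + 104 = 60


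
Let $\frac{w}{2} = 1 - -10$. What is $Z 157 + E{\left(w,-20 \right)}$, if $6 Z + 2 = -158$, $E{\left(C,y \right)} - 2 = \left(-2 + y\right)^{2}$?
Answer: $- \frac{11102}{3} \approx -3700.7$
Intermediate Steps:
$w = 22$ ($w = 2 \left(1 - -10\right) = 2 \left(1 + 10\right) = 2 \cdot 11 = 22$)
$E{\left(C,y \right)} = 2 + \left(-2 + y\right)^{2}$
$Z = - \frac{80}{3}$ ($Z = - \frac{1}{3} + \frac{1}{6} \left(-158\right) = - \frac{1}{3} - \frac{79}{3} = - \frac{80}{3} \approx -26.667$)
$Z 157 + E{\left(w,-20 \right)} = \left(- \frac{80}{3}\right) 157 + \left(2 + \left(-2 - 20\right)^{2}\right) = - \frac{12560}{3} + \left(2 + \left(-22\right)^{2}\right) = - \frac{12560}{3} + \left(2 + 484\right) = - \frac{12560}{3} + 486 = - \frac{11102}{3}$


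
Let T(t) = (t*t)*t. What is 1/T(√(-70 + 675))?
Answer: √5/33275 ≈ 6.7200e-5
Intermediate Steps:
T(t) = t³ (T(t) = t²*t = t³)
1/T(√(-70 + 675)) = 1/((√(-70 + 675))³) = 1/((√605)³) = 1/((11*√5)³) = 1/(6655*√5) = √5/33275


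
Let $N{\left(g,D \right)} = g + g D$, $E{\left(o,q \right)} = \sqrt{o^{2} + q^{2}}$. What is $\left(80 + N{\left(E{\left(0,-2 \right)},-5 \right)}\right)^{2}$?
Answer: $5184$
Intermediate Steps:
$N{\left(g,D \right)} = g + D g$
$\left(80 + N{\left(E{\left(0,-2 \right)},-5 \right)}\right)^{2} = \left(80 + \sqrt{0^{2} + \left(-2\right)^{2}} \left(1 - 5\right)\right)^{2} = \left(80 + \sqrt{0 + 4} \left(-4\right)\right)^{2} = \left(80 + \sqrt{4} \left(-4\right)\right)^{2} = \left(80 + 2 \left(-4\right)\right)^{2} = \left(80 - 8\right)^{2} = 72^{2} = 5184$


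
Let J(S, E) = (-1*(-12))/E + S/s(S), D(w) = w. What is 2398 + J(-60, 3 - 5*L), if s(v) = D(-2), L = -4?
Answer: 55856/23 ≈ 2428.5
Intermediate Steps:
s(v) = -2
J(S, E) = 12/E - S/2 (J(S, E) = (-1*(-12))/E + S/(-2) = 12/E + S*(-½) = 12/E - S/2)
2398 + J(-60, 3 - 5*L) = 2398 + (12/(3 - 5*(-4)) - ½*(-60)) = 2398 + (12/(3 + 20) + 30) = 2398 + (12/23 + 30) = 2398 + 702/23 = 55856/23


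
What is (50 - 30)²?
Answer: 400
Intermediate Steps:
(50 - 30)² = 20² = 400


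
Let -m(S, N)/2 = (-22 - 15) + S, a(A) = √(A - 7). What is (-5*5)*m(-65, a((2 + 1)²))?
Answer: -5100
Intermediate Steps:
a(A) = √(-7 + A)
m(S, N) = 74 - 2*S (m(S, N) = -2*((-22 - 15) + S) = -2*(-37 + S) = 74 - 2*S)
(-5*5)*m(-65, a((2 + 1)²)) = (-5*5)*(74 - 2*(-65)) = -25*(74 + 130) = -25*204 = -5100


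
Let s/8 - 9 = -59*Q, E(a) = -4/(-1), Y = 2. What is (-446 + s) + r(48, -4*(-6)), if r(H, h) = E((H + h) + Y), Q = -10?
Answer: 4350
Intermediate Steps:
E(a) = 4 (E(a) = -4*(-1) = 4)
r(H, h) = 4
s = 4792 (s = 72 + 8*(-59*(-10)) = 72 + 8*590 = 72 + 4720 = 4792)
(-446 + s) + r(48, -4*(-6)) = (-446 + 4792) + 4 = 4346 + 4 = 4350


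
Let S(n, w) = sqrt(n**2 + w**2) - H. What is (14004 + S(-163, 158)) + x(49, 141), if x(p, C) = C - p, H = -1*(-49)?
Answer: 14047 + sqrt(51533) ≈ 14274.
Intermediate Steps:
H = 49
S(n, w) = -49 + sqrt(n**2 + w**2) (S(n, w) = sqrt(n**2 + w**2) - 1*49 = sqrt(n**2 + w**2) - 49 = -49 + sqrt(n**2 + w**2))
(14004 + S(-163, 158)) + x(49, 141) = (14004 + (-49 + sqrt((-163)**2 + 158**2))) + (141 - 1*49) = (14004 + (-49 + sqrt(26569 + 24964))) + (141 - 49) = (14004 + (-49 + sqrt(51533))) + 92 = (13955 + sqrt(51533)) + 92 = 14047 + sqrt(51533)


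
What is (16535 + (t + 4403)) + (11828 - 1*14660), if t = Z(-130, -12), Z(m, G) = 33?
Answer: 18139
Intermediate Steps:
t = 33
(16535 + (t + 4403)) + (11828 - 1*14660) = (16535 + (33 + 4403)) + (11828 - 1*14660) = (16535 + 4436) + (11828 - 14660) = 20971 - 2832 = 18139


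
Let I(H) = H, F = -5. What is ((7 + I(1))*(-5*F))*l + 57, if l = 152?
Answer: 30457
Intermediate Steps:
((7 + I(1))*(-5*F))*l + 57 = ((7 + 1)*(-5*(-5)))*152 + 57 = (8*25)*152 + 57 = 200*152 + 57 = 30400 + 57 = 30457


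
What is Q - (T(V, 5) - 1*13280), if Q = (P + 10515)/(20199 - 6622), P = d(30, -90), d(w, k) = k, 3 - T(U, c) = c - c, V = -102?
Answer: 180272254/13577 ≈ 13278.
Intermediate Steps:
T(U, c) = 3 (T(U, c) = 3 - (c - c) = 3 - 1*0 = 3 + 0 = 3)
P = -90
Q = 10425/13577 (Q = (-90 + 10515)/(20199 - 6622) = 10425/13577 ≈ 0.76784)
Q - (T(V, 5) - 1*13280) = 10425/13577 - (3 - 1*13280) = 10425/13577 - (3 - 13280) = 10425/13577 - 1*(-13277) = 10425/13577 + 13277 = 180272254/13577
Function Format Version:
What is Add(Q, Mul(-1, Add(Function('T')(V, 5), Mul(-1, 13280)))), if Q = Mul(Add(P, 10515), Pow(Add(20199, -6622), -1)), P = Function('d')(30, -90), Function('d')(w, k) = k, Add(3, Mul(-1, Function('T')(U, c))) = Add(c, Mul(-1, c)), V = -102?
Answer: Rational(180272254, 13577) ≈ 13278.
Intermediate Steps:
Function('T')(U, c) = 3 (Function('T')(U, c) = Add(3, Mul(-1, Add(c, Mul(-1, c)))) = Add(3, Mul(-1, 0)) = Add(3, 0) = 3)
P = -90
Q = Rational(10425, 13577) (Q = Mul(Add(-90, 10515), Pow(Add(20199, -6622), -1)) = Mul(10425, Pow(13577, -1)) = Mul(10425, Rational(1, 13577)) = Rational(10425, 13577) ≈ 0.76784)
Add(Q, Mul(-1, Add(Function('T')(V, 5), Mul(-1, 13280)))) = Add(Rational(10425, 13577), Mul(-1, Add(3, Mul(-1, 13280)))) = Add(Rational(10425, 13577), Mul(-1, Add(3, -13280))) = Add(Rational(10425, 13577), Mul(-1, -13277)) = Add(Rational(10425, 13577), 13277) = Rational(180272254, 13577)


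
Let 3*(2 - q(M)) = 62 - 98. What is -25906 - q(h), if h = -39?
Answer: -25920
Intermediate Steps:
q(M) = 14 (q(M) = 2 - (62 - 98)/3 = 2 - ⅓*(-36) = 2 + 12 = 14)
-25906 - q(h) = -25906 - 1*14 = -25906 - 14 = -25920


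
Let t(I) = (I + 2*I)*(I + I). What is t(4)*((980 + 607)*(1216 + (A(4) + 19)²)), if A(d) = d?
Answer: 265854240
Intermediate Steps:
t(I) = 6*I² (t(I) = (3*I)*(2*I) = 6*I²)
t(4)*((980 + 607)*(1216 + (A(4) + 19)²)) = (6*4²)*((980 + 607)*(1216 + (4 + 19)²)) = (6*16)*(1587*(1216 + 23²)) = 96*(1587*(1216 + 529)) = 96*(1587*1745) = 96*2769315 = 265854240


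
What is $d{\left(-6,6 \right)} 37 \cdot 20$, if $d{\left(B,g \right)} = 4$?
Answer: $2960$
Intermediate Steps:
$d{\left(-6,6 \right)} 37 \cdot 20 = 4 \cdot 37 \cdot 20 = 148 \cdot 20 = 2960$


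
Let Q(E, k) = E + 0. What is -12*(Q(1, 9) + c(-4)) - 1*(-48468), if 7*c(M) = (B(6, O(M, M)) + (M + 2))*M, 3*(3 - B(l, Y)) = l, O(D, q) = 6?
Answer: 339144/7 ≈ 48449.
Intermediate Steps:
B(l, Y) = 3 - l/3
c(M) = M*(3 + M)/7 (c(M) = (((3 - ⅓*6) + (M + 2))*M)/7 = (((3 - 2) + (2 + M))*M)/7 = ((1 + (2 + M))*M)/7 = ((3 + M)*M)/7 = (M*(3 + M))/7 = M*(3 + M)/7)
Q(E, k) = E
-12*(Q(1, 9) + c(-4)) - 1*(-48468) = -12*(1 + (⅐)*(-4)*(3 - 4)) - 1*(-48468) = -12*(1 + (⅐)*(-4)*(-1)) + 48468 = -12*(1 + 4/7) + 48468 = -12*11/7 + 48468 = -132/7 + 48468 = 339144/7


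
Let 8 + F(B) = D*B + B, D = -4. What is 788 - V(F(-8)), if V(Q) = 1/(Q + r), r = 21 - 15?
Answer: 17335/22 ≈ 787.95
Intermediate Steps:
r = 6
F(B) = -8 - 3*B (F(B) = -8 + (-4*B + B) = -8 - 3*B)
V(Q) = 1/(6 + Q) (V(Q) = 1/(Q + 6) = 1/(6 + Q))
788 - V(F(-8)) = 788 - 1/(6 + (-8 - 3*(-8))) = 788 - 1/(6 + (-8 + 24)) = 788 - 1/(6 + 16) = 788 - 1/22 = 17335/22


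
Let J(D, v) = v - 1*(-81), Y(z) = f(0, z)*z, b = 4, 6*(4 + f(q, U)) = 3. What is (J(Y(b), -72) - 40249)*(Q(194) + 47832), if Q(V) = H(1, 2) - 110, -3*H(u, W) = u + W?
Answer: -1920293040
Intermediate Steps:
f(q, U) = -7/2 (f(q, U) = -4 + (⅙)*3 = -4 + ½ = -7/2)
H(u, W) = -W/3 - u/3 (H(u, W) = -(u + W)/3 = -(W + u)/3 = -W/3 - u/3)
Y(z) = -7*z/2
J(D, v) = 81 + v (J(D, v) = v + 81 = 81 + v)
Q(V) = -111 (Q(V) = (-⅓*2 - ⅓*1) - 110 = (-⅔ - ⅓) - 110 = -1 - 110 = -111)
(J(Y(b), -72) - 40249)*(Q(194) + 47832) = ((81 - 72) - 40249)*(-111 + 47832) = (9 - 40249)*47721 = -40240*47721 = -1920293040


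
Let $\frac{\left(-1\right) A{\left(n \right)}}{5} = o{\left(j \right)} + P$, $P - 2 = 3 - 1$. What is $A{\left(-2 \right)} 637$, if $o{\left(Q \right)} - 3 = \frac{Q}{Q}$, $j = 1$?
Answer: $-25480$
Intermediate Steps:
$o{\left(Q \right)} = 4$ ($o{\left(Q \right)} = 3 + \frac{Q}{Q} = 3 + 1 = 4$)
$P = 4$ ($P = 2 + \left(3 - 1\right) = 2 + 2 = 4$)
$A{\left(n \right)} = -40$ ($A{\left(n \right)} = - 5 \left(4 + 4\right) = \left(-5\right) 8 = -40$)
$A{\left(-2 \right)} 637 = \left(-40\right) 637 = -25480$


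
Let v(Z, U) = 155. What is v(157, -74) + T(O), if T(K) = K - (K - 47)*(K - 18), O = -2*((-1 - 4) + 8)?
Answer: -1123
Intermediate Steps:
O = -6 (O = -2*(-5 + 8) = -2*3 = -6)
T(K) = K - (-47 + K)*(-18 + K)
v(157, -74) + T(O) = 155 + (-846 - 1*(-6)² + 66*(-6)) = 155 + (-846 - 1*36 - 396) = 155 + (-846 - 36 - 396) = 155 - 1278 = -1123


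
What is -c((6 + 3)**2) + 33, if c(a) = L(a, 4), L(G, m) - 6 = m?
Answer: 23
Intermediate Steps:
L(G, m) = 6 + m
c(a) = 10 (c(a) = 6 + 4 = 10)
-c((6 + 3)**2) + 33 = -1*10 + 33 = -10 + 33 = 23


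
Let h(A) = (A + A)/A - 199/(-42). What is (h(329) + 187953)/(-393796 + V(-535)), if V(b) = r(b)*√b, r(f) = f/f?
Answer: -1554373653482/3256581093171 - 7894309*I*√535/6513162186342 ≈ -0.4773 - 2.8035e-5*I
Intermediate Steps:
h(A) = 283/42 (h(A) = (2*A)/A - 199*(-1/42) = 2 + 199/42 = 283/42)
r(f) = 1
V(b) = √b (V(b) = 1*√b = √b)
(h(329) + 187953)/(-393796 + V(-535)) = (283/42 + 187953)/(-393796 + √(-535)) = 7894309/(42*(-393796 + I*√535))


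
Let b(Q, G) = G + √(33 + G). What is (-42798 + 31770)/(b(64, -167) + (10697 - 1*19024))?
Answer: 15611972/12024695 + 1838*I*√134/12024695 ≈ 1.2983 + 0.0017694*I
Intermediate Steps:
(-42798 + 31770)/(b(64, -167) + (10697 - 1*19024)) = (-42798 + 31770)/((-167 + √(33 - 167)) + (10697 - 1*19024)) = -11028/((-167 + √(-134)) + (10697 - 19024)) = -11028/((-167 + I*√134) - 8327) = -11028/(-8494 + I*√134)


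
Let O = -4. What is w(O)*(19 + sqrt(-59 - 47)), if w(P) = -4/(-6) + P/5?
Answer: -38/15 - 2*I*sqrt(106)/15 ≈ -2.5333 - 1.3728*I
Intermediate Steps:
w(P) = 2/3 + P/5 (w(P) = -4*(-1/6) + P*(1/5) = 2/3 + P/5)
w(O)*(19 + sqrt(-59 - 47)) = (2/3 + (1/5)*(-4))*(19 + sqrt(-59 - 47)) = (2/3 - 4/5)*(19 + sqrt(-106)) = -2*(19 + I*sqrt(106))/15 = -38/15 - 2*I*sqrt(106)/15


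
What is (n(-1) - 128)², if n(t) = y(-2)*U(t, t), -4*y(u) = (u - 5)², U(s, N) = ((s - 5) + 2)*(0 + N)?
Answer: 31329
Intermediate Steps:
U(s, N) = N*(-3 + s) (U(s, N) = ((-5 + s) + 2)*N = (-3 + s)*N = N*(-3 + s))
y(u) = -(-5 + u)²/4 (y(u) = -(u - 5)²/4 = -(-5 + u)²/4)
n(t) = -49*t*(-3 + t)/4 (n(t) = (-(-5 - 2)²/4)*(t*(-3 + t)) = (-¼*(-7)²)*(t*(-3 + t)) = (-¼*49)*(t*(-3 + t)) = -49*t*(-3 + t)/4)
(n(-1) - 128)² = ((49/4)*(-1)*(3 - 1*(-1)) - 128)² = ((49/4)*(-1)*(3 + 1) - 128)² = ((49/4)*(-1)*4 - 128)² = (-49 - 128)² = (-177)² = 31329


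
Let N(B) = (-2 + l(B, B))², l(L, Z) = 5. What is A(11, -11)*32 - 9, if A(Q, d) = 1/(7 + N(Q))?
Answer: -7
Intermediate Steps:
N(B) = 9 (N(B) = (-2 + 5)² = 3² = 9)
A(Q, d) = 1/16 (A(Q, d) = 1/(7 + 9) = 1/16)
A(11, -11)*32 - 9 = (1/16)*32 - 9 = 2 - 9 = -7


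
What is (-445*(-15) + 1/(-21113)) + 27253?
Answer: 716321863/21113 ≈ 33928.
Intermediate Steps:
(-445*(-15) + 1/(-21113)) + 27253 = (6675 - 1/21113) + 27253 = 140929274/21113 + 27253 = 716321863/21113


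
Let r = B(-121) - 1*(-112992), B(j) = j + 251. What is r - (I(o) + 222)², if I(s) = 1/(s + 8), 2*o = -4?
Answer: 2295503/36 ≈ 63764.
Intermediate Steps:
o = -2 (o = (½)*(-4) = -2)
B(j) = 251 + j
I(s) = 1/(8 + s)
r = 113122 (r = (251 - 121) - 1*(-112992) = 130 + 112992 = 113122)
r - (I(o) + 222)² = 113122 - (1/(8 - 2) + 222)² = 113122 - (1/6 + 222)² = 113122 - (⅙ + 222)² = 113122 - (1333/6)² = 113122 - 1*1776889/36 = 113122 - 1776889/36 = 2295503/36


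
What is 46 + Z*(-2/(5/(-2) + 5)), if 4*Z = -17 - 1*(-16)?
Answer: 231/5 ≈ 46.200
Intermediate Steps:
Z = -¼ (Z = (-17 - 1*(-16))/4 = (-17 + 16)/4 = (¼)*(-1) = -¼ ≈ -0.25000)
46 + Z*(-2/(5/(-2) + 5)) = 46 - (-1)/(2*(1*(5/(-2) + 5))) = 46 - (-1)/(2*(1*(5*(-½) + 5))) = 46 - (-1)/(2*(1*(-5/2 + 5))) = 46 - (-1)/(2*(1*(5/2))) = 46 - (-1)/(2*5/2) = 46 - (-1)*2/(2*5) = 46 - ¼*(-⅘) = 46 + ⅕ = 231/5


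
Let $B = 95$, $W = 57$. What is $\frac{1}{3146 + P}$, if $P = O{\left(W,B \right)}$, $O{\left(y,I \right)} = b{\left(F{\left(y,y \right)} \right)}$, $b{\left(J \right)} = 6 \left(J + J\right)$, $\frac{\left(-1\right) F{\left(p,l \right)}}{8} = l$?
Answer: $- \frac{1}{2326} \approx -0.00042992$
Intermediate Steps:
$F{\left(p,l \right)} = - 8 l$
$b{\left(J \right)} = 12 J$ ($b{\left(J \right)} = 6 \cdot 2 J = 12 J$)
$O{\left(y,I \right)} = - 96 y$ ($O{\left(y,I \right)} = 12 \left(- 8 y\right) = - 96 y$)
$P = -5472$ ($P = \left(-96\right) 57 = -5472$)
$\frac{1}{3146 + P} = \frac{1}{3146 - 5472} = \frac{1}{-2326} = - \frac{1}{2326}$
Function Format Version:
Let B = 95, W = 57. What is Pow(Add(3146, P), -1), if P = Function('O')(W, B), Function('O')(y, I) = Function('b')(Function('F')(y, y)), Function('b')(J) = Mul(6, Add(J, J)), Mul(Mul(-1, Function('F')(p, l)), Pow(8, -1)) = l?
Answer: Rational(-1, 2326) ≈ -0.00042992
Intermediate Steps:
Function('F')(p, l) = Mul(-8, l)
Function('b')(J) = Mul(12, J) (Function('b')(J) = Mul(6, Mul(2, J)) = Mul(12, J))
Function('O')(y, I) = Mul(-96, y) (Function('O')(y, I) = Mul(12, Mul(-8, y)) = Mul(-96, y))
P = -5472 (P = Mul(-96, 57) = -5472)
Pow(Add(3146, P), -1) = Pow(Add(3146, -5472), -1) = Pow(-2326, -1) = Rational(-1, 2326)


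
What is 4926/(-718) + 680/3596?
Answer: -2153207/322741 ≈ -6.6716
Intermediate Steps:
4926/(-718) + 680/3596 = 4926*(-1/718) + 680*(1/3596) = -2463/359 + 170/899 = -2153207/322741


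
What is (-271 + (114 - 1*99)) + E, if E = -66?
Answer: -322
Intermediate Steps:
(-271 + (114 - 1*99)) + E = (-271 + (114 - 1*99)) - 66 = (-271 + (114 - 99)) - 66 = (-271 + 15) - 66 = -256 - 66 = -322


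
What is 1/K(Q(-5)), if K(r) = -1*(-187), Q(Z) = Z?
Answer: 1/187 ≈ 0.0053476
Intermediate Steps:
K(r) = 187
1/K(Q(-5)) = 1/187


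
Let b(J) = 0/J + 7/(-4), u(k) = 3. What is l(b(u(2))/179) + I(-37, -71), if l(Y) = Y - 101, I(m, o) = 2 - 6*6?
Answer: -96667/716 ≈ -135.01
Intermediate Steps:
b(J) = -7/4 (b(J) = 0 + 7*(-¼) = 0 - 7/4 = -7/4)
I(m, o) = -34 (I(m, o) = 2 - 36 = -34)
l(Y) = -101 + Y
l(b(u(2))/179) + I(-37, -71) = (-101 - 7/4/179) - 34 = (-101 - 7/4*1/179) - 34 = (-101 - 7/716) - 34 = -72323/716 - 34 = -96667/716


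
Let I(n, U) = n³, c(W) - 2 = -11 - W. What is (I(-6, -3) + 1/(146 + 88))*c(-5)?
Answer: 101086/117 ≈ 863.98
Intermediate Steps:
c(W) = -9 - W (c(W) = 2 + (-11 - W) = -9 - W)
(I(-6, -3) + 1/(146 + 88))*c(-5) = ((-6)³ + 1/(146 + 88))*(-9 - 1*(-5)) = (-216 + 1/234)*(-9 + 5) = (-216 + 1/234)*(-4) = -50543/234*(-4) = 101086/117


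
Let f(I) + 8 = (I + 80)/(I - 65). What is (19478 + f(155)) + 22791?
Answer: 760745/18 ≈ 42264.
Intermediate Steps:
f(I) = -8 + (80 + I)/(-65 + I) (f(I) = -8 + (I + 80)/(I - 65) = -8 + (80 + I)/(-65 + I))
(19478 + f(155)) + 22791 = (19478 + (600 - 7*155)/(-65 + 155)) + 22791 = (19478 + (600 - 1085)/90) + 22791 = (19478 + (1/90)*(-485)) + 22791 = (19478 - 97/18) + 22791 = 350507/18 + 22791 = 760745/18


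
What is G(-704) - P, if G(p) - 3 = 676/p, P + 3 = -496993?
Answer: 87471655/176 ≈ 4.9700e+5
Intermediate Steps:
P = -496996 (P = -3 - 496993 = -496996)
G(p) = 3 + 676/p
G(-704) - P = (3 + 676/(-704)) - 1*(-496996) = (3 + 676*(-1/704)) + 496996 = (3 - 169/176) + 496996 = 359/176 + 496996 = 87471655/176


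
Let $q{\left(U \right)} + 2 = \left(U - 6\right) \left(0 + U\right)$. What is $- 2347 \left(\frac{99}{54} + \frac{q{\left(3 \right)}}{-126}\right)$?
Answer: $- \frac{283987}{63} \approx -4507.7$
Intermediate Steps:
$q{\left(U \right)} = -2 + U \left(-6 + U\right)$ ($q{\left(U \right)} = -2 + \left(U - 6\right) \left(0 + U\right) = -2 + \left(-6 + U\right) U = -2 + U \left(-6 + U\right)$)
$- 2347 \left(\frac{99}{54} + \frac{q{\left(3 \right)}}{-126}\right) = - 2347 \left(\frac{99}{54} + \frac{-2 + 3^{2} - 18}{-126}\right) = - 2347 \left(99 \cdot \frac{1}{54} + \left(-2 + 9 - 18\right) \left(- \frac{1}{126}\right)\right) = - 2347 \left(\frac{11}{6} - - \frac{11}{126}\right) = - 2347 \left(\frac{11}{6} + \frac{11}{126}\right) = \left(-2347\right) \frac{121}{63} = - \frac{283987}{63}$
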